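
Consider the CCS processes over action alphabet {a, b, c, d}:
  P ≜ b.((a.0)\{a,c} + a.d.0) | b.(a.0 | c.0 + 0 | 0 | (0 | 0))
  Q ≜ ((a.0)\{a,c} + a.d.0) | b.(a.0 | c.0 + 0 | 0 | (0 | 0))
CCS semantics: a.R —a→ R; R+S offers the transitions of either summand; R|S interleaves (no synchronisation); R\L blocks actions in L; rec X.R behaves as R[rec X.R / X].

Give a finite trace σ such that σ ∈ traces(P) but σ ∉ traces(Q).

bb

Reachable graph of P (20 states):
  s0 = b.((a.0)\{a,c} + a.d.0) | b.(a.0 | c.0 + 0 | 0 | (0 | 0)) :: -b-> s1, -b-> s2
  s1 = ((a.0)\{a,c} + a.d.0) | b.(a.0 | c.0 + 0 | 0 | (0 | 0)) :: -a-> s3, -b-> s4
  s2 = b.((a.0)\{a,c} + a.d.0) | (a.0 | c.0 + 0 | 0 | (0 | 0)) :: -a-> s5, -b-> s4, -c-> s6
  s3 = d.0 | b.(a.0 | c.0 + 0 | 0 | (0 | 0)) :: -b-> s7, -d-> s8
  s4 = ((a.0)\{a,c} + a.d.0) | (a.0 | c.0 + 0 | 0 | (0 | 0)) :: -a-> s7, -a-> s9, -c-> s10
  s5 = b.((a.0)\{a,c} + a.d.0) | (0 | c.0) :: -b-> s9, -c-> s11
  s6 = b.((a.0)\{a,c} + a.d.0) | (a.0 | 0) :: -a-> s11, -b-> s10
  s7 = d.0 | (a.0 | c.0 + 0 | 0 | (0 | 0)) :: -a-> s12, -c-> s13, -d-> s14
  s8 = 0 | b.(a.0 | c.0 + 0 | 0 | (0 | 0)) :: -b-> s14
  s9 = ((a.0)\{a,c} + a.d.0) | (0 | c.0) :: -a-> s12, -c-> s15
  s10 = ((a.0)\{a,c} + a.d.0) | (a.0 | 0) :: -a-> s13, -a-> s15
  s11 = b.((a.0)\{a,c} + a.d.0) | (0 | 0) :: -b-> s15
  s12 = d.0 | (0 | c.0) :: -c-> s16, -d-> s17
  s13 = d.0 | (a.0 | 0) :: -a-> s16, -d-> s18
  s14 = 0 | (a.0 | c.0 + 0 | 0 | (0 | 0)) :: -a-> s17, -c-> s18
  s15 = ((a.0)\{a,c} + a.d.0) | (0 | 0) :: -a-> s16
  s16 = d.0 | (0 | 0) :: -d-> s19
  s17 = 0 | (0 | c.0) :: -c-> s19
  s18 = 0 | (a.0 | 0) :: -a-> s19
  s19 = 0 | (0 | 0) :: stopped
Reachable graph of Q (15 states):
  t0 = ((a.0)\{a,c} + a.d.0) | b.(a.0 | c.0 + 0 | 0 | (0 | 0)) :: -a-> t1, -b-> t2
  t1 = d.0 | b.(a.0 | c.0 + 0 | 0 | (0 | 0)) :: -b-> t3, -d-> t4
  t2 = ((a.0)\{a,c} + a.d.0) | (a.0 | c.0 + 0 | 0 | (0 | 0)) :: -a-> t3, -a-> t5, -c-> t6
  t3 = d.0 | (a.0 | c.0 + 0 | 0 | (0 | 0)) :: -a-> t7, -c-> t8, -d-> t9
  t4 = 0 | b.(a.0 | c.0 + 0 | 0 | (0 | 0)) :: -b-> t9
  t5 = ((a.0)\{a,c} + a.d.0) | (0 | c.0) :: -a-> t7, -c-> t10
  t6 = ((a.0)\{a,c} + a.d.0) | (a.0 | 0) :: -a-> t10, -a-> t8
  t7 = d.0 | (0 | c.0) :: -c-> t11, -d-> t12
  t8 = d.0 | (a.0 | 0) :: -a-> t11, -d-> t13
  t9 = 0 | (a.0 | c.0 + 0 | 0 | (0 | 0)) :: -a-> t12, -c-> t13
  t10 = ((a.0)\{a,c} + a.d.0) | (0 | 0) :: -a-> t11
  t11 = d.0 | (0 | 0) :: -d-> t14
  t12 = 0 | (0 | c.0) :: -c-> t14
  t13 = 0 | (a.0 | 0) :: -a-> t14
  t14 = 0 | (0 | 0) :: stopped
Run σ = ⟨bb⟩ on P: start {s0}
  [1] b ⇒ {s1, s2}
  [2] b ⇒ {s4}
  ✓ P
Run σ = ⟨bb⟩ on Q: start {t0}
  [1] b ⇒ {t2}
  [2] b ⇒ ∅ (Q stuck)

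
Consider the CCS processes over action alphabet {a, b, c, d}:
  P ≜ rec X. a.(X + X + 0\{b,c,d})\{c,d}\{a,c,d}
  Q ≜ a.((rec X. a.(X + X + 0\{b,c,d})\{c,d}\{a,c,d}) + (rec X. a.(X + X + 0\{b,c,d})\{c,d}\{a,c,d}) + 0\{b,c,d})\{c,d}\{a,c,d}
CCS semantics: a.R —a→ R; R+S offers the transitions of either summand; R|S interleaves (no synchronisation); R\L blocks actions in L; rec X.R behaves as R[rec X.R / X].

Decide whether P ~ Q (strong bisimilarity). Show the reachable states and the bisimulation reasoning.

bisimilar

LTS(P): 2 reachable states
  s0 = rec X. a.(X + X + 0\{b,c,d})\{c,d}\{a,c,d} :: -a-> s1
  s1 = ((rec X. a.(X + X + 0\{b,c,d})\{c,d}\{a,c,d}) + (rec X. a.(X + X + 0\{b,c,d})\{c,d}\{a,c,d}) + 0\{b,c,d})\{c,d}\{a,c,d} :: (no moves)
LTS(Q): 2 reachable states
  t0 = a.((rec X. a.(X + X + 0\{b,c,d})\{c,d}\{a,c,d}) + (rec X. a.(X + X + 0\{b,c,d})\{c,d}\{a,c,d}) + 0\{b,c,d})\{c,d}\{a,c,d} :: -a-> t1
  t1 = ((rec X. a.(X + X + 0\{b,c,d})\{c,d}\{a,c,d}) + (rec X. a.(X + X + 0\{b,c,d})\{c,d}\{a,c,d}) + 0\{b,c,d})\{c,d}\{a,c,d} :: (no moves)
Coarsest stable partition (strong bisimilarity classes):
  B0 = {s0, t0}
  B1 = {s1, t1}
s0 ∈ B0, t0 ∈ B0 → same block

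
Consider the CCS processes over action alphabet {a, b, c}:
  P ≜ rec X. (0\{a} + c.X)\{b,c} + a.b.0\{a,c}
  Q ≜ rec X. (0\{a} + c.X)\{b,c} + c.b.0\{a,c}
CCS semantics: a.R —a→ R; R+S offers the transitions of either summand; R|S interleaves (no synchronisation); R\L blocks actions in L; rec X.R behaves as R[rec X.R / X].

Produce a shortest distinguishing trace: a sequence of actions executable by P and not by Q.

a

Reachable graph of P (3 states):
  s0 = rec X. (0\{a} + c.X)\{b,c} + a.b.0\{a,c} has moves --a--▸ s1
  s1 = b.0\{a,c} has moves --b--▸ s2
  s2 = 0\{a,c} has moves deadlocked
Reachable graph of Q (3 states):
  t0 = rec X. (0\{a} + c.X)\{b,c} + c.b.0\{a,c} has moves --c--▸ t1
  t1 = b.0\{a,c} has moves --b--▸ t2
  t2 = 0\{a,c} has moves deadlocked
Executing a from P (initial set {s0}):
  [1] a ⇒ {s1}
  P completes σ.
Executing a from Q (initial set {t0}):
  [1] a ⇒ ∅ (Q stuck)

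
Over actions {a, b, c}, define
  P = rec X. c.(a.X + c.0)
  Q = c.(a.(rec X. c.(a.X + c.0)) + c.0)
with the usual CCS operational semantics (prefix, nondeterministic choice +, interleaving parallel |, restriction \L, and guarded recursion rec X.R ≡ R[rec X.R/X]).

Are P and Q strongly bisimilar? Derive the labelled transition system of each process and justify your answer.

Reachable graph of P (3 states):
  p0 = rec X. c.(a.X + c.0) → -c-> p1
  p1 = a.(rec X. c.(a.X + c.0)) + c.0 → -a-> p0, -c-> p2
  p2 = 0 → ∅
Reachable graph of Q (4 states):
  q0 = c.(a.(rec X. c.(a.X + c.0)) + c.0) → -c-> q1
  q1 = a.(rec X. c.(a.X + c.0)) + c.0 → -a-> q2, -c-> q3
  q2 = rec X. c.(a.X + c.0) → -c-> q1
  q3 = 0 → ∅
Coarsest stable partition (strong bisimilarity classes):
  B0 = {p0, q0, q2}
  B1 = {p1, q1}
  B2 = {p2, q3}
p0 ∈ B0, q0 ∈ B0 → same block

P ~ Q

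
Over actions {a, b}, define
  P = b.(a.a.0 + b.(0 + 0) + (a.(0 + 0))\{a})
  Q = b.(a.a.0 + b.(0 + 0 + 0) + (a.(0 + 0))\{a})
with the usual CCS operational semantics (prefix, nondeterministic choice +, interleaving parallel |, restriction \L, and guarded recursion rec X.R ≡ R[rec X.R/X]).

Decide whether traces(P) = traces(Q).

P's transition system — 5 states:
  m0 = b.(a.a.0 + b.(0 + 0) + (a.(0 + 0))\{a}) :: --b--▸ m1
  m1 = a.a.0 + b.(0 + 0) + (a.(0 + 0))\{a} :: --a--▸ m2, --b--▸ m3
  m2 = a.0 :: --a--▸ m4
  m3 = 0 + 0 :: stopped
  m4 = 0 :: stopped
Q's transition system — 5 states:
  n0 = b.(a.a.0 + b.(0 + 0 + 0) + (a.(0 + 0))\{a}) :: --b--▸ n1
  n1 = a.a.0 + b.(0 + 0 + 0) + (a.(0 + 0))\{a} :: --a--▸ n2, --b--▸ n3
  n2 = a.0 :: --a--▸ n4
  n3 = 0 + 0 + 0 :: stopped
  n4 = 0 :: stopped
Partition-refinement fixed point:
  B0 = {m0, n0}
  B1 = {m1, n1}
  B2 = {m3, m4, n3, n4}
  B3 = {m2, n2}
m0 ∈ B0, n0 ∈ B0 → same block
Bisimilar ⇒ trace-equivalent.

trace-equivalent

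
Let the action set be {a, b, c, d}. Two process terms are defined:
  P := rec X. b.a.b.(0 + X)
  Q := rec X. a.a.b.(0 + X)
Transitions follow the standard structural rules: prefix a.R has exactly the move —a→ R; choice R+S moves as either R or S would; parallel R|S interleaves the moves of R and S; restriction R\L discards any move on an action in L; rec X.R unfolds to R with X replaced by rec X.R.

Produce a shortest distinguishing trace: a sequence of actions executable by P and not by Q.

b

LTS(P): 4 reachable states
  m0 = rec X. b.a.b.(0 + X) :: -b-> m1
  m1 = a.b.(0 + (rec X. b.a.b.(0 + X))) :: -a-> m2
  m2 = b.(0 + (rec X. b.a.b.(0 + X))) :: -b-> m3
  m3 = 0 + (rec X. b.a.b.(0 + X)) :: -b-> m1
LTS(Q): 4 reachable states
  n0 = rec X. a.a.b.(0 + X) :: -a-> n1
  n1 = a.b.(0 + (rec X. a.a.b.(0 + X))) :: -a-> n2
  n2 = b.(0 + (rec X. a.a.b.(0 + X))) :: -b-> n3
  n3 = 0 + (rec X. a.a.b.(0 + X)) :: -a-> n1
Executing b from P (initial set {m0}):
  step 1 (b): {m1}
  ✓ P
Executing b from Q (initial set {n0}):
  step 1 (b): no successor for Q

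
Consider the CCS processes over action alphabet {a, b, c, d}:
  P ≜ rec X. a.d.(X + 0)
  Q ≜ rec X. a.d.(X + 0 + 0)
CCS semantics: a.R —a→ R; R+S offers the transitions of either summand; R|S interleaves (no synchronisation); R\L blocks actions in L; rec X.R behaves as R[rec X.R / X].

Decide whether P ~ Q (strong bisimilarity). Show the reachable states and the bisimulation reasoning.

YES

P's transition system — 3 states:
  s0 = rec X. a.d.(X + 0) :: --a--▸ s1
  s1 = d.((rec X. a.d.(X + 0)) + 0) :: --d--▸ s2
  s2 = (rec X. a.d.(X + 0)) + 0 :: --a--▸ s1
Q's transition system — 3 states:
  t0 = rec X. a.d.(X + 0 + 0) :: --a--▸ t1
  t1 = d.((rec X. a.d.(X + 0 + 0)) + 0 + 0) :: --d--▸ t2
  t2 = (rec X. a.d.(X + 0 + 0)) + 0 + 0 :: --a--▸ t1
Partition-refinement fixed point:
  B0 = {s0, s2, t0, t2}
  B1 = {s1, t1}
s0 ∈ B0, t0 ∈ B0 → same block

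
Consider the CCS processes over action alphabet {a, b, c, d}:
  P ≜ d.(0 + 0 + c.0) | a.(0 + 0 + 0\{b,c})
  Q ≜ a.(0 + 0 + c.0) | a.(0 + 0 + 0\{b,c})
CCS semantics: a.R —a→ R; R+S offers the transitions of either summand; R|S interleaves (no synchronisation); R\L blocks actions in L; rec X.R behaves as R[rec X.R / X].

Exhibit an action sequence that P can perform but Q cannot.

d

LTS(P): 6 reachable states
  m0 = d.(0 + 0 + c.0) | a.(0 + 0 + 0\{b,c}) has moves -a-> m1, -d-> m2
  m1 = d.(0 + 0 + c.0) | (0 + 0 + 0\{b,c}) has moves -d-> m3
  m2 = (0 + 0 + c.0) | a.(0 + 0 + 0\{b,c}) has moves -a-> m3, -c-> m4
  m3 = (0 + 0 + c.0) | (0 + 0 + 0\{b,c}) has moves -c-> m5
  m4 = 0 | a.(0 + 0 + 0\{b,c}) has moves -a-> m5
  m5 = 0 | (0 + 0 + 0\{b,c}) has moves stopped
LTS(Q): 6 reachable states
  n0 = a.(0 + 0 + c.0) | a.(0 + 0 + 0\{b,c}) has moves -a-> n1, -a-> n2
  n1 = (0 + 0 + c.0) | a.(0 + 0 + 0\{b,c}) has moves -a-> n3, -c-> n4
  n2 = a.(0 + 0 + c.0) | (0 + 0 + 0\{b,c}) has moves -a-> n3
  n3 = (0 + 0 + c.0) | (0 + 0 + 0\{b,c}) has moves -c-> n5
  n4 = 0 | a.(0 + 0 + 0\{b,c}) has moves -a-> n5
  n5 = 0 | (0 + 0 + 0\{b,c}) has moves stopped
Run σ = ⟨d⟩ on P: start {m0}
  step 1 (d): {m2}
  ✓ P
Run σ = ⟨d⟩ on Q: start {n0}
  step 1 (d): ∅ (Q stuck)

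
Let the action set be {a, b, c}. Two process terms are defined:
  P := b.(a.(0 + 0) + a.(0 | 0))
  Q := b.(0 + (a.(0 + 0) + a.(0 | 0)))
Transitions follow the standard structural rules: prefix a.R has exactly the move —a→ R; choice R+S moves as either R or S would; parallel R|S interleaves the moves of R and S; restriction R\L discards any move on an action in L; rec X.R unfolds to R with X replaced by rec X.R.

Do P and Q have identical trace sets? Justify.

trace-equivalent

Reachable graph of P (4 states):
  u0 = b.(a.(0 + 0) + a.(0 | 0)) :: =b=> u1
  u1 = a.(0 + 0) + a.(0 | 0) :: =a=> u2, =a=> u3
  u2 = 0 + 0 :: ·
  u3 = 0 | 0 :: ·
Reachable graph of Q (4 states):
  v0 = b.(0 + (a.(0 + 0) + a.(0 | 0))) :: =b=> v1
  v1 = 0 + (a.(0 + 0) + a.(0 | 0)) :: =a=> v2, =a=> v3
  v2 = 0 + 0 :: ·
  v3 = 0 | 0 :: ·
Coarsest stable partition (strong bisimilarity classes):
  B0 = {u0, v0}
  B1 = {u1, v1}
  B2 = {u2, u3, v2, v3}
u0 ∈ B0, v0 ∈ B0 → same block
Bisimilar ⇒ trace-equivalent.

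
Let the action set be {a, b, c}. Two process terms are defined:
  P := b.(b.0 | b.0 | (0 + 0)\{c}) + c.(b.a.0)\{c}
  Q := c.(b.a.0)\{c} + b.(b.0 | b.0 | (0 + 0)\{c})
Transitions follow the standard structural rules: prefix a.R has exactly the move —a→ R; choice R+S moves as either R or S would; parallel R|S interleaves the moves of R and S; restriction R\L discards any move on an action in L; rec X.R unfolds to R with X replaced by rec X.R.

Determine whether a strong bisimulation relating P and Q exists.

LTS(P): 8 reachable states
  m0 = b.(b.0 | b.0 | (0 + 0)\{c}) + c.(b.a.0)\{c} :: -b-> m1, -c-> m2
  m1 = b.0 | b.0 | (0 + 0)\{c} :: -b-> m3, -b-> m4
  m2 = (b.a.0)\{c} :: -b-> m5
  m3 = 0 | b.0 | (0 + 0)\{c} :: -b-> m6
  m4 = b.0 | 0 | (0 + 0)\{c} :: -b-> m6
  m5 = (a.0)\{c} :: -a-> m7
  m6 = 0 | 0 | (0 + 0)\{c} :: deadlocked
  m7 = 0\{c} :: deadlocked
LTS(Q): 8 reachable states
  n0 = c.(b.a.0)\{c} + b.(b.0 | b.0 | (0 + 0)\{c}) :: -b-> n1, -c-> n2
  n1 = b.0 | b.0 | (0 + 0)\{c} :: -b-> n3, -b-> n4
  n2 = (b.a.0)\{c} :: -b-> n5
  n3 = 0 | b.0 | (0 + 0)\{c} :: -b-> n6
  n4 = b.0 | 0 | (0 + 0)\{c} :: -b-> n6
  n5 = (a.0)\{c} :: -a-> n7
  n6 = 0 | 0 | (0 + 0)\{c} :: deadlocked
  n7 = 0\{c} :: deadlocked
Bisimilarity quotient blocks:
  B0 = {m0, n0}
  B1 = {m1, n1}
  B2 = {m3, m4, n3, n4}
  B3 = {m6, m7, n6, n7}
  B4 = {m2, n2}
  B5 = {m5, n5}
m0 ∈ B0, n0 ∈ B0 → same block

bisimilar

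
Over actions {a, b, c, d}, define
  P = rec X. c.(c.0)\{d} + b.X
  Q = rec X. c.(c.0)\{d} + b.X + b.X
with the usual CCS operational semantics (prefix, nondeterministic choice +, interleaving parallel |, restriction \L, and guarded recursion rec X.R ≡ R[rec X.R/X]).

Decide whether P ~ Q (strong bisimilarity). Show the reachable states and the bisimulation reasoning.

Reachable graph of P (3 states):
  s0 = rec X. c.(c.0)\{d} + b.X has moves --b--▸ s0, --c--▸ s1
  s1 = (c.0)\{d} has moves --c--▸ s2
  s2 = 0\{d} has moves stopped
Reachable graph of Q (3 states):
  t0 = rec X. c.(c.0)\{d} + b.X + b.X has moves --b--▸ t0, --c--▸ t1
  t1 = (c.0)\{d} has moves --c--▸ t2
  t2 = 0\{d} has moves stopped
Coarsest stable partition (strong bisimilarity classes):
  B0 = {s0, t0}
  B1 = {s1, t1}
  B2 = {s2, t2}
s0 ∈ B0, t0 ∈ B0 → same block

YES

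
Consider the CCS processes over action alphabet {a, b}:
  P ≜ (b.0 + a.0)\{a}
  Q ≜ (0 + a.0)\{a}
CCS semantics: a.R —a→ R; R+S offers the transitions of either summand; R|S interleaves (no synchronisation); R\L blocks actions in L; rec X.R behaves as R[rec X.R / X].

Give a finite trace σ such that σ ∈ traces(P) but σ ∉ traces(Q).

b

P's transition system — 2 states:
  s0 = (b.0 + a.0)\{a} → ··b··> s1
  s1 = 0\{a} → (no moves)
Q's transition system — 1 states:
  t0 = (0 + a.0)\{a} → (no moves)
Run σ = ⟨b⟩ on P: start {s0}
  [1] b ⇒ {s1}
  — P admits the full trace.
Run σ = ⟨b⟩ on Q: start {t0}
  [1] b ⇒ no successor for Q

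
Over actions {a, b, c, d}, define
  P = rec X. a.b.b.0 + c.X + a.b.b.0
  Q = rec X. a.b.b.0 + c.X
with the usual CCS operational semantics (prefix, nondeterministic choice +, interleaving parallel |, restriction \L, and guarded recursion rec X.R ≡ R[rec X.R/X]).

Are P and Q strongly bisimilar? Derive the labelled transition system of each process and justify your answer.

P's transition system — 4 states:
  s0 = rec X. a.b.b.0 + c.X + a.b.b.0 :: ··a··> s1, ··c··> s0
  s1 = b.b.0 :: ··b··> s2
  s2 = b.0 :: ··b··> s3
  s3 = 0 :: ·
Q's transition system — 4 states:
  t0 = rec X. a.b.b.0 + c.X :: ··a··> t1, ··c··> t0
  t1 = b.b.0 :: ··b··> t2
  t2 = b.0 :: ··b··> t3
  t3 = 0 :: ·
Partition-refinement fixed point:
  B0 = {s0, t0}
  B1 = {s1, t1}
  B2 = {s2, t2}
  B3 = {s3, t3}
s0 ∈ B0, t0 ∈ B0 → same block

YES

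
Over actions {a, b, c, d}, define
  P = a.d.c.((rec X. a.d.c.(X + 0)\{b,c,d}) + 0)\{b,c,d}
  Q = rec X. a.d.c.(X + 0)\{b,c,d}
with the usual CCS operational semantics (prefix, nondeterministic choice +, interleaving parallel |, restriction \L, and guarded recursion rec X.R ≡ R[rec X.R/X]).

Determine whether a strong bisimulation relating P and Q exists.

P's transition system — 5 states:
  s0 = a.d.c.((rec X. a.d.c.(X + 0)\{b,c,d}) + 0)\{b,c,d} ⊢ —a→ s1
  s1 = d.c.((rec X. a.d.c.(X + 0)\{b,c,d}) + 0)\{b,c,d} ⊢ —d→ s2
  s2 = c.((rec X. a.d.c.(X + 0)\{b,c,d}) + 0)\{b,c,d} ⊢ —c→ s3
  s3 = ((rec X. a.d.c.(X + 0)\{b,c,d}) + 0)\{b,c,d} ⊢ —a→ s4
  s4 = (d.c.((rec X. a.d.c.(X + 0)\{b,c,d}) + 0)\{b,c,d})\{b,c,d} ⊢ stopped
Q's transition system — 5 states:
  t0 = rec X. a.d.c.(X + 0)\{b,c,d} ⊢ —a→ t1
  t1 = d.c.((rec X. a.d.c.(X + 0)\{b,c,d}) + 0)\{b,c,d} ⊢ —d→ t2
  t2 = c.((rec X. a.d.c.(X + 0)\{b,c,d}) + 0)\{b,c,d} ⊢ —c→ t3
  t3 = ((rec X. a.d.c.(X + 0)\{b,c,d}) + 0)\{b,c,d} ⊢ —a→ t4
  t4 = (d.c.((rec X. a.d.c.(X + 0)\{b,c,d}) + 0)\{b,c,d})\{b,c,d} ⊢ stopped
Coarsest stable partition (strong bisimilarity classes):
  B0 = {s0, t0}
  B1 = {s1, t1}
  B2 = {s2, t2}
  B3 = {s3, t3}
  B4 = {s4, t4}
s0 ∈ B0, t0 ∈ B0 → same block

P ~ Q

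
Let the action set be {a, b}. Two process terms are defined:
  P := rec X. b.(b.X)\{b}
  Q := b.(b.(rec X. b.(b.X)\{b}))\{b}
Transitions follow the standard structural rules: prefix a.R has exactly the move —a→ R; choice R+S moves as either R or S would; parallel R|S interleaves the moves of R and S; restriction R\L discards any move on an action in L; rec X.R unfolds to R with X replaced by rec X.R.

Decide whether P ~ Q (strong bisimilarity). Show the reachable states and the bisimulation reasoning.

Reachable graph of P (2 states):
  p0 = rec X. b.(b.X)\{b} ⊢ -b-> p1
  p1 = (b.(rec X. b.(b.X)\{b}))\{b} ⊢ stopped
Reachable graph of Q (2 states):
  q0 = b.(b.(rec X. b.(b.X)\{b}))\{b} ⊢ -b-> q1
  q1 = (b.(rec X. b.(b.X)\{b}))\{b} ⊢ stopped
Bisimilarity quotient blocks:
  B0 = {p0, q0}
  B1 = {p1, q1}
p0 ∈ B0, q0 ∈ B0 → same block

YES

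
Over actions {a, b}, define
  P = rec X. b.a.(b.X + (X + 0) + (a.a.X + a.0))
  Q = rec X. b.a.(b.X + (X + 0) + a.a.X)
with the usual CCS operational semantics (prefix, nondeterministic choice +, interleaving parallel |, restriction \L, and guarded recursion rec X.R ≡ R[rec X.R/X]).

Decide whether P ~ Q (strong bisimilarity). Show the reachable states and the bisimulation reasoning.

Reachable graph of P (5 states):
  p0 = rec X. b.a.(b.X + (X + 0) + (a.a.X + a.0)) | -b-> p1
  p1 = a.(b.(rec X. b.a.(b.X + (X + 0) + (a.a.X + a.0))) + ((rec X. b.a.(b.X + (X + 0) + (a.a.X + a.0))) + 0) + (a.a.(rec X. b.a.(b.X + (X + 0) + (a.a.X + a.0))) + a.0)) | -a-> p2
  p2 = b.(rec X. b.a.(b.X + (X + 0) + (a.a.X + a.0))) + ((rec X. b.a.(b.X + (X + 0) + (a.a.X + a.0))) + 0) + (a.a.(rec X. b.a.(b.X + (X + 0) + (a.a.X + a.0))) + a.0) | -a-> p3, -a-> p4, -b-> p0, -b-> p1
  p3 = 0 | ∅
  p4 = a.(rec X. b.a.(b.X + (X + 0) + (a.a.X + a.0))) | -a-> p0
Reachable graph of Q (4 states):
  q0 = rec X. b.a.(b.X + (X + 0) + a.a.X) | -b-> q1
  q1 = a.(b.(rec X. b.a.(b.X + (X + 0) + a.a.X)) + ((rec X. b.a.(b.X + (X + 0) + a.a.X)) + 0) + a.a.(rec X. b.a.(b.X + (X + 0) + a.a.X))) | -a-> q2
  q2 = b.(rec X. b.a.(b.X + (X + 0) + a.a.X)) + ((rec X. b.a.(b.X + (X + 0) + a.a.X)) + 0) + a.a.(rec X. b.a.(b.X + (X + 0) + a.a.X)) | -a-> q3, -b-> q0, -b-> q1
  q3 = a.(rec X. b.a.(b.X + (X + 0) + a.a.X)) | -a-> q0
Coarsest stable partition (strong bisimilarity classes):
  B0 = {p0}
  B1 = {p1}
  B2 = {p2}
  B3 = {p3}
  B4 = {p4}
  B5 = {q0}
  B6 = {q1}
  B7 = {q2}
  B8 = {q3}
p0 ∈ B0, q0 ∈ B5 → different blocks

not bisimilar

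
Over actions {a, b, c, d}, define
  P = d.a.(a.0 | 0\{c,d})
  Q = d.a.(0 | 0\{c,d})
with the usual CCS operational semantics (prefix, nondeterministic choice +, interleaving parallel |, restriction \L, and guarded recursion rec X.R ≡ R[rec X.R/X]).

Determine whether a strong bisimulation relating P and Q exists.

NO

LTS(P): 4 reachable states
  p0 = d.a.(a.0 | 0\{c,d}) → -d-> p1
  p1 = a.(a.0 | 0\{c,d}) → -a-> p2
  p2 = a.0 | 0\{c,d} → -a-> p3
  p3 = 0 | 0\{c,d} → ·
LTS(Q): 3 reachable states
  q0 = d.a.(0 | 0\{c,d}) → -d-> q1
  q1 = a.(0 | 0\{c,d}) → -a-> q2
  q2 = 0 | 0\{c,d} → ·
Coarsest stable partition (strong bisimilarity classes):
  B0 = {p0}
  B1 = {p1}
  B2 = {p2, q1}
  B3 = {p3, q2}
  B4 = {q0}
p0 ∈ B0, q0 ∈ B4 → different blocks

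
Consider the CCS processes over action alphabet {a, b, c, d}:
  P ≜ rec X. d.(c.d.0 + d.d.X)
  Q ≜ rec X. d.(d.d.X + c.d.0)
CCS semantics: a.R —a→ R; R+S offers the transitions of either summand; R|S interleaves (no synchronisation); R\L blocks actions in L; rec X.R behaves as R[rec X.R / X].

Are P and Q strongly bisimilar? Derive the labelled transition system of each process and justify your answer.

bisimilar

Reachable graph of P (5 states):
  m0 = rec X. d.(c.d.0 + d.d.X) :: —d→ m1
  m1 = c.d.0 + d.d.(rec X. d.(c.d.0 + d.d.X)) :: —c→ m2, —d→ m3
  m2 = d.0 :: —d→ m4
  m3 = d.(rec X. d.(c.d.0 + d.d.X)) :: —d→ m0
  m4 = 0 :: ∅
Reachable graph of Q (5 states):
  n0 = rec X. d.(d.d.X + c.d.0) :: —d→ n1
  n1 = d.d.(rec X. d.(d.d.X + c.d.0)) + c.d.0 :: —c→ n2, —d→ n3
  n2 = d.0 :: —d→ n4
  n3 = d.(rec X. d.(d.d.X + c.d.0)) :: —d→ n0
  n4 = 0 :: ∅
Bisimilarity quotient blocks:
  B0 = {m0, n0}
  B1 = {m1, n1}
  B2 = {m3, n3}
  B3 = {m2, n2}
  B4 = {m4, n4}
m0 ∈ B0, n0 ∈ B0 → same block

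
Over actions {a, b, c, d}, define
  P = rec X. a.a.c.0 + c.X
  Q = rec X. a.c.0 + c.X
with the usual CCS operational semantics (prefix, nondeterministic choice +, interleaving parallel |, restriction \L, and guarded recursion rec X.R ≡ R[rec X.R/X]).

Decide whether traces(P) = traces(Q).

P's transition system — 4 states:
  u0 = rec X. a.a.c.0 + c.X → —a→ u1, —c→ u0
  u1 = a.c.0 → —a→ u2
  u2 = c.0 → —c→ u3
  u3 = 0 → deadlocked
Q's transition system — 3 states:
  v0 = rec X. a.c.0 + c.X → —a→ v1, —c→ v0
  v1 = c.0 → —c→ v2
  v2 = 0 → deadlocked
Executing aa from P (initial set {u0}):
  after a @ step 1: {u1}
  after a @ step 2: {u2}
  P completes σ.
Executing aa from Q (initial set {v0}):
  after a @ step 1: {v1}
  after a @ step 2: ∅ (Q stuck)

traces(P) ≠ traces(Q) — witness ⟨aa⟩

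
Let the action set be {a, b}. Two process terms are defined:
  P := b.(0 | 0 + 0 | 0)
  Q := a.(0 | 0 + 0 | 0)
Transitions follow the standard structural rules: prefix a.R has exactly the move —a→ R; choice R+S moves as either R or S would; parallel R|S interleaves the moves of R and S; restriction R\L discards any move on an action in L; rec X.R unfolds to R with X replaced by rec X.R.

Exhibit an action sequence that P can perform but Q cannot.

b

P's transition system — 2 states:
  p0 = b.(0 | 0 + 0 | 0) | ··b··> p1
  p1 = 0 | 0 + 0 | 0 | stopped
Q's transition system — 2 states:
  q0 = a.(0 | 0 + 0 | 0) | ··a··> q1
  q1 = 0 | 0 + 0 | 0 | stopped
Executing b from P (initial set {p0}):
  after b @ step 1: {p1}
  — P admits the full trace.
Executing b from Q (initial set {q0}):
  after b @ step 1: no successor for Q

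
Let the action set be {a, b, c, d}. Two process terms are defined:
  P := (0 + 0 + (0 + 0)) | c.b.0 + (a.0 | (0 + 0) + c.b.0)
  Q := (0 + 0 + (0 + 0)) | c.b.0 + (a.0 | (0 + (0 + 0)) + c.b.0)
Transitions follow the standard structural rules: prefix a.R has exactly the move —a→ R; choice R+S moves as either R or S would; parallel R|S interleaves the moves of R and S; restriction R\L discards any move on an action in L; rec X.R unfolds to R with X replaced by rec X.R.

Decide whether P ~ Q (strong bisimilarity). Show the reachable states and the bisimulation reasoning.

YES

LTS(P): 6 reachable states
  m0 = (0 + 0 + (0 + 0)) | c.b.0 + (a.0 | (0 + 0) + c.b.0) :: —a→ m1, —c→ m2, —c→ m3
  m1 = 0 | (0 + 0) :: stopped
  m2 = (0 + 0 + (0 + 0)) | b.0 :: —b→ m4
  m3 = b.0 :: —b→ m5
  m4 = (0 + 0 + (0 + 0)) | 0 :: stopped
  m5 = 0 :: stopped
LTS(Q): 6 reachable states
  n0 = (0 + 0 + (0 + 0)) | c.b.0 + (a.0 | (0 + (0 + 0)) + c.b.0) :: —a→ n1, —c→ n2, —c→ n3
  n1 = 0 | (0 + (0 + 0)) :: stopped
  n2 = (0 + 0 + (0 + 0)) | b.0 :: —b→ n4
  n3 = b.0 :: —b→ n5
  n4 = (0 + 0 + (0 + 0)) | 0 :: stopped
  n5 = 0 :: stopped
Partition-refinement fixed point:
  B0 = {m0, n0}
  B1 = {m1, m4, m5, n1, n4, n5}
  B2 = {m2, m3, n2, n3}
m0 ∈ B0, n0 ∈ B0 → same block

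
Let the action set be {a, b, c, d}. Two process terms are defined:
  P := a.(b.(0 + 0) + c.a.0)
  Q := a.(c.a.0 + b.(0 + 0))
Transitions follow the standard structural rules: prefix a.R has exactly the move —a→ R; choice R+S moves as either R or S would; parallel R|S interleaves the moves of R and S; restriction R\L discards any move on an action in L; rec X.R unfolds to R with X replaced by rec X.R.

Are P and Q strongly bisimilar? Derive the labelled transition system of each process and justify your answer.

LTS(P): 5 reachable states
  u0 = a.(b.(0 + 0) + c.a.0) ⊢ -a-> u1
  u1 = b.(0 + 0) + c.a.0 ⊢ -b-> u2, -c-> u3
  u2 = 0 + 0 ⊢ stopped
  u3 = a.0 ⊢ -a-> u4
  u4 = 0 ⊢ stopped
LTS(Q): 5 reachable states
  v0 = a.(c.a.0 + b.(0 + 0)) ⊢ -a-> v1
  v1 = c.a.0 + b.(0 + 0) ⊢ -b-> v2, -c-> v3
  v2 = 0 + 0 ⊢ stopped
  v3 = a.0 ⊢ -a-> v4
  v4 = 0 ⊢ stopped
Coarsest stable partition (strong bisimilarity classes):
  B0 = {u0, v0}
  B1 = {u1, v1}
  B2 = {u3, v3}
  B3 = {u2, u4, v2, v4}
u0 ∈ B0, v0 ∈ B0 → same block

bisimilar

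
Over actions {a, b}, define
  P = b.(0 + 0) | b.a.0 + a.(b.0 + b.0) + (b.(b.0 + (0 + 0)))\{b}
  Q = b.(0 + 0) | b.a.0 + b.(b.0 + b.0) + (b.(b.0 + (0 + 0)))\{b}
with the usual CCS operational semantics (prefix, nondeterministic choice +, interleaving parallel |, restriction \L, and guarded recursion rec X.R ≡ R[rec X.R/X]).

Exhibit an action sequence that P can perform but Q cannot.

a

Reachable graph of P (8 states):
  s0 = b.(0 + 0) | b.a.0 + a.(b.0 + b.0) + (b.(b.0 + (0 + 0)))\{b} → --a--▸ s1, --b--▸ s2, --b--▸ s3
  s1 = b.0 + b.0 → --b--▸ s4
  s2 = (0 + 0) | b.a.0 → --b--▸ s5
  s3 = b.(0 + 0) | a.0 → --a--▸ s6, --b--▸ s5
  s4 = 0 → ∅
  s5 = (0 + 0) | a.0 → --a--▸ s7
  s6 = b.(0 + 0) | 0 → --b--▸ s7
  s7 = (0 + 0) | 0 → ∅
Reachable graph of Q (8 states):
  t0 = b.(0 + 0) | b.a.0 + b.(b.0 + b.0) + (b.(b.0 + (0 + 0)))\{b} → --b--▸ t1, --b--▸ t2, --b--▸ t3
  t1 = (0 + 0) | b.a.0 → --b--▸ t4
  t2 = b.(0 + 0) | a.0 → --a--▸ t5, --b--▸ t4
  t3 = b.0 + b.0 → --b--▸ t6
  t4 = (0 + 0) | a.0 → --a--▸ t7
  t5 = b.(0 + 0) | 0 → --b--▸ t7
  t6 = 0 → ∅
  t7 = (0 + 0) | 0 → ∅
Executing a from P (initial set {s0}):
  after a @ step 1: {s1}
  P completes σ.
Executing a from Q (initial set {t0}):
  after a @ step 1: ∅ (Q stuck)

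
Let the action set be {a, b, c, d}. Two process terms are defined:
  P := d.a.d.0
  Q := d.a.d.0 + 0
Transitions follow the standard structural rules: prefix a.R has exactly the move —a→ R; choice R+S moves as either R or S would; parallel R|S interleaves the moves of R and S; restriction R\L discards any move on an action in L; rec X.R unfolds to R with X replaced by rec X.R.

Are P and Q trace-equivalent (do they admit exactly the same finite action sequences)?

Reachable graph of P (4 states):
  p0 = d.a.d.0 :: —d→ p1
  p1 = a.d.0 :: —a→ p2
  p2 = d.0 :: —d→ p3
  p3 = 0 :: ·
Reachable graph of Q (4 states):
  q0 = d.a.d.0 + 0 :: —d→ q1
  q1 = a.d.0 :: —a→ q2
  q2 = d.0 :: —d→ q3
  q3 = 0 :: ·
Coarsest stable partition (strong bisimilarity classes):
  B0 = {p0, q0}
  B1 = {p1, q1}
  B2 = {p2, q2}
  B3 = {p3, q3}
p0 ∈ B0, q0 ∈ B0 → same block
Bisimilar ⇒ trace-equivalent.

YES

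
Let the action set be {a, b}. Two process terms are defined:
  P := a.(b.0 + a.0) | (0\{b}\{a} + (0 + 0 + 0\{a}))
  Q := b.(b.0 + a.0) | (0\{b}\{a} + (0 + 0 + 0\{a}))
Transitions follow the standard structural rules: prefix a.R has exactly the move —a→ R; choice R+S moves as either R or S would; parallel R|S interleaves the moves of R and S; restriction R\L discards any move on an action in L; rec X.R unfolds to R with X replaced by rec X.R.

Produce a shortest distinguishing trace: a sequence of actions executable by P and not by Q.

a

Reachable graph of P (3 states):
  s0 = a.(b.0 + a.0) | (0\{b}\{a} + (0 + 0 + 0\{a})) :: --a--▸ s1
  s1 = (b.0 + a.0) | (0\{b}\{a} + (0 + 0 + 0\{a})) :: --a--▸ s2, --b--▸ s2
  s2 = 0 | (0\{b}\{a} + (0 + 0 + 0\{a})) :: stopped
Reachable graph of Q (3 states):
  t0 = b.(b.0 + a.0) | (0\{b}\{a} + (0 + 0 + 0\{a})) :: --b--▸ t1
  t1 = (b.0 + a.0) | (0\{b}\{a} + (0 + 0 + 0\{a})) :: --a--▸ t2, --b--▸ t2
  t2 = 0 | (0\{b}\{a} + (0 + 0 + 0\{a})) :: stopped
Trace ⟨a⟩ through P, begin at {s0}:
  after a @ step 1: {s1}
  P completes σ.
Trace ⟨a⟩ through Q, begin at {t0}:
  after a @ step 1: ∅ (Q stuck)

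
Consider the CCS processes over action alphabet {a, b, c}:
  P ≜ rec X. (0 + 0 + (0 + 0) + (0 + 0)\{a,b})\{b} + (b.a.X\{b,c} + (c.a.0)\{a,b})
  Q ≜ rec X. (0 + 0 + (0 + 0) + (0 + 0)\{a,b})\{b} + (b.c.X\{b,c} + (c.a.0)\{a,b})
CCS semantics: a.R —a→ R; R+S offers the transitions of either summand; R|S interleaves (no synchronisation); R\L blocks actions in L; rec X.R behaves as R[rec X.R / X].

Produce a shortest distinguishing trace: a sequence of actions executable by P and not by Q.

ba

P's transition system — 4 states:
  m0 = rec X. (0 + 0 + (0 + 0) + (0 + 0)\{a,b})\{b} + (b.a.X\{b,c} + (c.a.0)\{a,b}) :: -b-> m1, -c-> m2
  m1 = a.(rec X. (0 + 0 + (0 + 0) + (0 + 0)\{a,b})\{b} + (b.a.X\{b,c} + (c.a.0)\{a,b}))\{b,c} :: -a-> m3
  m2 = (a.0)\{a,b} :: (no moves)
  m3 = (rec X. (0 + 0 + (0 + 0) + (0 + 0)\{a,b})\{b} + (b.a.X\{b,c} + (c.a.0)\{a,b}))\{b,c} :: (no moves)
Q's transition system — 4 states:
  n0 = rec X. (0 + 0 + (0 + 0) + (0 + 0)\{a,b})\{b} + (b.c.X\{b,c} + (c.a.0)\{a,b}) :: -b-> n1, -c-> n2
  n1 = c.(rec X. (0 + 0 + (0 + 0) + (0 + 0)\{a,b})\{b} + (b.c.X\{b,c} + (c.a.0)\{a,b}))\{b,c} :: -c-> n3
  n2 = (a.0)\{a,b} :: (no moves)
  n3 = (rec X. (0 + 0 + (0 + 0) + (0 + 0)\{a,b})\{b} + (b.c.X\{b,c} + (c.a.0)\{a,b}))\{b,c} :: (no moves)
Run σ = ⟨ba⟩ on P: start {m0}
  after b @ step 1: {m1}
  after a @ step 2: {m3}
  P completes σ.
Run σ = ⟨ba⟩ on Q: start {n0}
  after b @ step 1: {n1}
  after a @ step 2: no successor for Q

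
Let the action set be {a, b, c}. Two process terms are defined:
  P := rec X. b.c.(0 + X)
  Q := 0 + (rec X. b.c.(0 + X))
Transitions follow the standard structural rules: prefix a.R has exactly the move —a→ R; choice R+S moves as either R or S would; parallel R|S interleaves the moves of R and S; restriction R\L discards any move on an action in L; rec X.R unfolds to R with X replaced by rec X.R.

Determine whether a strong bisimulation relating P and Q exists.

P ~ Q

LTS(P): 3 reachable states
  u0 = rec X. b.c.(0 + X) | —b→ u1
  u1 = c.(0 + (rec X. b.c.(0 + X))) | —c→ u2
  u2 = 0 + (rec X. b.c.(0 + X)) | —b→ u1
LTS(Q): 2 reachable states
  v0 = 0 + (rec X. b.c.(0 + X)) | —b→ v1
  v1 = c.(0 + (rec X. b.c.(0 + X))) | —c→ v0
Coarsest stable partition (strong bisimilarity classes):
  B0 = {u0, u2, v0}
  B1 = {u1, v1}
u0 ∈ B0, v0 ∈ B0 → same block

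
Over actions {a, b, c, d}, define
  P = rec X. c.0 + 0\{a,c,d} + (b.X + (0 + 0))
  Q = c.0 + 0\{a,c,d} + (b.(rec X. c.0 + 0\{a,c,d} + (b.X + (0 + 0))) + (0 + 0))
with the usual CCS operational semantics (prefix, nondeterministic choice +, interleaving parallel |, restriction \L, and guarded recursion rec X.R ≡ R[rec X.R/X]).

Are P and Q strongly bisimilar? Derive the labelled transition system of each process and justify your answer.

YES

Reachable graph of P (2 states):
  s0 = rec X. c.0 + 0\{a,c,d} + (b.X + (0 + 0)) has moves —b→ s0, —c→ s1
  s1 = 0 has moves ·
Reachable graph of Q (3 states):
  t0 = c.0 + 0\{a,c,d} + (b.(rec X. c.0 + 0\{a,c,d} + (b.X + (0 + 0))) + (0 + 0)) has moves —b→ t1, —c→ t2
  t1 = rec X. c.0 + 0\{a,c,d} + (b.X + (0 + 0)) has moves —b→ t1, —c→ t2
  t2 = 0 has moves ·
Partition-refinement fixed point:
  B0 = {s0, t0, t1}
  B1 = {s1, t2}
s0 ∈ B0, t0 ∈ B0 → same block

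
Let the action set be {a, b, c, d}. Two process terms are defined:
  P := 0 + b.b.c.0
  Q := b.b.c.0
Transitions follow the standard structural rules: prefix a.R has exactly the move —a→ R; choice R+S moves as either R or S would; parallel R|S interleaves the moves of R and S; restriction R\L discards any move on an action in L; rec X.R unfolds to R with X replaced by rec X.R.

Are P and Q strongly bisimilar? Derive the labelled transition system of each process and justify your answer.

YES

Reachable graph of P (4 states):
  u0 = 0 + b.b.c.0 ⊢ --b--▸ u1
  u1 = b.c.0 ⊢ --b--▸ u2
  u2 = c.0 ⊢ --c--▸ u3
  u3 = 0 ⊢ (no moves)
Reachable graph of Q (4 states):
  v0 = b.b.c.0 ⊢ --b--▸ v1
  v1 = b.c.0 ⊢ --b--▸ v2
  v2 = c.0 ⊢ --c--▸ v3
  v3 = 0 ⊢ (no moves)
Partition-refinement fixed point:
  B0 = {u0, v0}
  B1 = {u1, v1}
  B2 = {u2, v2}
  B3 = {u3, v3}
u0 ∈ B0, v0 ∈ B0 → same block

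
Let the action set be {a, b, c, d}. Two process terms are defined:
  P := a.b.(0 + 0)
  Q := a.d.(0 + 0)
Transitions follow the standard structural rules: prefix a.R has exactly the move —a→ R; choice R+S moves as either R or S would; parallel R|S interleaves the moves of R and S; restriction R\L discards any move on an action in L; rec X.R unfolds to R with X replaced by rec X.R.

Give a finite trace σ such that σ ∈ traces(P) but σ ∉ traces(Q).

ab

LTS(P): 3 reachable states
  m0 = a.b.(0 + 0) :: ··a··> m1
  m1 = b.(0 + 0) :: ··b··> m2
  m2 = 0 + 0 :: (no moves)
LTS(Q): 3 reachable states
  n0 = a.d.(0 + 0) :: ··a··> n1
  n1 = d.(0 + 0) :: ··d··> n2
  n2 = 0 + 0 :: (no moves)
Run σ = ⟨ab⟩ on P: start {m0}
  after a @ step 1: {m1}
  after b @ step 2: {m2}
  ✓ P
Run σ = ⟨ab⟩ on Q: start {n0}
  after a @ step 1: {n1}
  after b @ step 2: ∅  — Q cannot continue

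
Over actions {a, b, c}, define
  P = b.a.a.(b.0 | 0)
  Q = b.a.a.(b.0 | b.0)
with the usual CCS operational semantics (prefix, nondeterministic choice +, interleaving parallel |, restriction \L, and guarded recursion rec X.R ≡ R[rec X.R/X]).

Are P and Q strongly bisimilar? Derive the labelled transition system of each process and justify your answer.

P ≁ Q

LTS(P): 5 reachable states
  m0 = b.a.a.(b.0 | 0) has moves =b=> m1
  m1 = a.a.(b.0 | 0) has moves =a=> m2
  m2 = a.(b.0 | 0) has moves =a=> m3
  m3 = b.0 | 0 has moves =b=> m4
  m4 = 0 | 0 has moves deadlocked
LTS(Q): 7 reachable states
  n0 = b.a.a.(b.0 | b.0) has moves =b=> n1
  n1 = a.a.(b.0 | b.0) has moves =a=> n2
  n2 = a.(b.0 | b.0) has moves =a=> n3
  n3 = b.0 | b.0 has moves =b=> n4, =b=> n5
  n4 = 0 | b.0 has moves =b=> n6
  n5 = b.0 | 0 has moves =b=> n6
  n6 = 0 | 0 has moves deadlocked
Bisimilarity quotient blocks:
  B0 = {m0}
  B1 = {m1}
  B2 = {m2}
  B3 = {m3, n4, n5}
  B4 = {m4, n6}
  B5 = {n0}
  B6 = {n1}
  B7 = {n2}
  B8 = {n3}
m0 ∈ B0, n0 ∈ B5 → different blocks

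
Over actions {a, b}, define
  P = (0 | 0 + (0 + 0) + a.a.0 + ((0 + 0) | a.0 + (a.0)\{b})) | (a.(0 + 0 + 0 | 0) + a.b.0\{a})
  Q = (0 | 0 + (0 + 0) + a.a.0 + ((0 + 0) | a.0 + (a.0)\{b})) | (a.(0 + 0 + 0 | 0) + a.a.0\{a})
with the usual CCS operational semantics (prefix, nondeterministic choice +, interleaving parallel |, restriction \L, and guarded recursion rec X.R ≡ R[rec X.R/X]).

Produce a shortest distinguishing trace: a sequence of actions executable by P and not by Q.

ab

Reachable graph of P (20 states):
  p0 = (0 | 0 + (0 + 0) + a.a.0 + ((0 + 0) | a.0 + (a.0)\{b})) | (a.(0 + 0 + 0 | 0) + a.b.0\{a}) has moves -a-> p1, -a-> p2, -a-> p3, -a-> p4, -a-> p5
  p1 = (0 + 0) | 0 | (a.(0 + 0 + 0 | 0) + a.b.0\{a}) has moves -a-> p6, -a-> p7
  p2 = (0 | 0 + (0 + 0) + a.a.0 + ((0 + 0) | a.0 + (a.0)\{b})) | (0 + 0 + 0 | 0) has moves -a-> p6, -a-> p8, -a-> p9
  p3 = (0 | 0 + (0 + 0) + a.a.0 + ((0 + 0) | a.0 + (a.0)\{b})) | b.0\{a} has moves -a-> p10, -a-> p11, -a-> p7, -b-> p12
  p4 = 0\{b} | (a.(0 + 0 + 0 | 0) + a.b.0\{a}) has moves -a-> p10, -a-> p8
  p5 = a.0 | (a.(0 + 0 + 0 | 0) + a.b.0\{a}) has moves -a-> p11, -a-> p13, -a-> p9
  p6 = (0 + 0) | 0 | (0 + 0 + 0 | 0) has moves stopped
  p7 = (0 + 0) | 0 | b.0\{a} has moves -b-> p14
  p8 = 0\{b} | (0 + 0 + 0 | 0) has moves stopped
  p9 = a.0 | (0 + 0 + 0 | 0) has moves -a-> p15
  p10 = 0\{b} | b.0\{a} has moves -b-> p16
  p11 = a.0 | b.0\{a} has moves -a-> p17, -b-> p18
  p12 = (0 | 0 + (0 + 0) + a.a.0 + ((0 + 0) | a.0 + (a.0)\{b})) | 0\{a} has moves -a-> p14, -a-> p16, -a-> p18
  p13 = 0 | (a.(0 + 0 + 0 | 0) + a.b.0\{a}) has moves -a-> p15, -a-> p17
  p14 = (0 + 0) | 0 | 0\{a} has moves stopped
  p15 = 0 | (0 + 0 + 0 | 0) has moves stopped
  p16 = 0\{b} | 0\{a} has moves stopped
  p17 = 0 | b.0\{a} has moves -b-> p19
  p18 = a.0 | 0\{a} has moves -a-> p19
  p19 = 0 | 0\{a} has moves stopped
Reachable graph of Q (20 states):
  q0 = (0 | 0 + (0 + 0) + a.a.0 + ((0 + 0) | a.0 + (a.0)\{b})) | (a.(0 + 0 + 0 | 0) + a.a.0\{a}) has moves -a-> q1, -a-> q2, -a-> q3, -a-> q4, -a-> q5
  q1 = (0 + 0) | 0 | (a.(0 + 0 + 0 | 0) + a.a.0\{a}) has moves -a-> q6, -a-> q7
  q2 = (0 | 0 + (0 + 0) + a.a.0 + ((0 + 0) | a.0 + (a.0)\{b})) | (0 + 0 + 0 | 0) has moves -a-> q6, -a-> q8, -a-> q9
  q3 = (0 | 0 + (0 + 0) + a.a.0 + ((0 + 0) | a.0 + (a.0)\{b})) | a.0\{a} has moves -a-> q10, -a-> q11, -a-> q12, -a-> q7
  q4 = 0\{b} | (a.(0 + 0 + 0 | 0) + a.a.0\{a}) has moves -a-> q11, -a-> q8
  q5 = a.0 | (a.(0 + 0 + 0 | 0) + a.a.0\{a}) has moves -a-> q12, -a-> q13, -a-> q9
  q6 = (0 + 0) | 0 | (0 + 0 + 0 | 0) has moves stopped
  q7 = (0 + 0) | 0 | a.0\{a} has moves -a-> q14
  q8 = 0\{b} | (0 + 0 + 0 | 0) has moves stopped
  q9 = a.0 | (0 + 0 + 0 | 0) has moves -a-> q15
  q10 = (0 | 0 + (0 + 0) + a.a.0 + ((0 + 0) | a.0 + (a.0)\{b})) | 0\{a} has moves -a-> q14, -a-> q16, -a-> q17
  q11 = 0\{b} | a.0\{a} has moves -a-> q16
  q12 = a.0 | a.0\{a} has moves -a-> q17, -a-> q18
  q13 = 0 | (a.(0 + 0 + 0 | 0) + a.a.0\{a}) has moves -a-> q15, -a-> q18
  q14 = (0 + 0) | 0 | 0\{a} has moves stopped
  q15 = 0 | (0 + 0 + 0 | 0) has moves stopped
  q16 = 0\{b} | 0\{a} has moves stopped
  q17 = a.0 | 0\{a} has moves -a-> q19
  q18 = 0 | a.0\{a} has moves -a-> q19
  q19 = 0 | 0\{a} has moves stopped
Trace ⟨ab⟩ through P, begin at {p0}:
  step 1 (a): {p1, p2, p3, p4, p5}
  step 2 (b): {p12}
  ✓ P
Trace ⟨ab⟩ through Q, begin at {q0}:
  step 1 (a): {q1, q2, q3, q4, q5}
  step 2 (b): no successor for Q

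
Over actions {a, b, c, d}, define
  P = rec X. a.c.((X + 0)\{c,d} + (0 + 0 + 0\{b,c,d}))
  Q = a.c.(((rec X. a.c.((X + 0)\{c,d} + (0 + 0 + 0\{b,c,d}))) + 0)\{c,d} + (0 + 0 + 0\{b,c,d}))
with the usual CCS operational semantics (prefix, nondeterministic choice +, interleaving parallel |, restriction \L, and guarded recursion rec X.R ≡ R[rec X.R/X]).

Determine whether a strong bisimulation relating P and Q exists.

P's transition system — 4 states:
  s0 = rec X. a.c.((X + 0)\{c,d} + (0 + 0 + 0\{b,c,d})) :: -a-> s1
  s1 = c.(((rec X. a.c.((X + 0)\{c,d} + (0 + 0 + 0\{b,c,d}))) + 0)\{c,d} + (0 + 0 + 0\{b,c,d})) :: -c-> s2
  s2 = ((rec X. a.c.((X + 0)\{c,d} + (0 + 0 + 0\{b,c,d}))) + 0)\{c,d} + (0 + 0 + 0\{b,c,d}) :: -a-> s3
  s3 = (c.(((rec X. a.c.((X + 0)\{c,d} + (0 + 0 + 0\{b,c,d}))) + 0)\{c,d} + (0 + 0 + 0\{b,c,d})))\{c,d} :: stopped
Q's transition system — 4 states:
  t0 = a.c.(((rec X. a.c.((X + 0)\{c,d} + (0 + 0 + 0\{b,c,d}))) + 0)\{c,d} + (0 + 0 + 0\{b,c,d})) :: -a-> t1
  t1 = c.(((rec X. a.c.((X + 0)\{c,d} + (0 + 0 + 0\{b,c,d}))) + 0)\{c,d} + (0 + 0 + 0\{b,c,d})) :: -c-> t2
  t2 = ((rec X. a.c.((X + 0)\{c,d} + (0 + 0 + 0\{b,c,d}))) + 0)\{c,d} + (0 + 0 + 0\{b,c,d}) :: -a-> t3
  t3 = (c.(((rec X. a.c.((X + 0)\{c,d} + (0 + 0 + 0\{b,c,d}))) + 0)\{c,d} + (0 + 0 + 0\{b,c,d})))\{c,d} :: stopped
Bisimilarity quotient blocks:
  B0 = {s0, t0}
  B1 = {s1, t1}
  B2 = {s2, t2}
  B3 = {s3, t3}
s0 ∈ B0, t0 ∈ B0 → same block

YES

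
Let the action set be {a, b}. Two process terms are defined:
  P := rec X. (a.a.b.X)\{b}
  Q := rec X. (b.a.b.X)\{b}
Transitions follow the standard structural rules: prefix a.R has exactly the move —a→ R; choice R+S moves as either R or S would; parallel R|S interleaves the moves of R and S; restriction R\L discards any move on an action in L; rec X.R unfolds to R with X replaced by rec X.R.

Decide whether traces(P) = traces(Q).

P's transition system — 3 states:
  m0 = rec X. (a.a.b.X)\{b} :: -a-> m1
  m1 = (a.b.(rec X. (a.a.b.X)\{b}))\{b} :: -a-> m2
  m2 = (b.(rec X. (a.a.b.X)\{b}))\{b} :: stopped
Q's transition system — 1 states:
  n0 = rec X. (b.a.b.X)\{b} :: stopped
Executing a from P (initial set {m0}):
  step 1 (a): {m1}
  ✓ P
Executing a from Q (initial set {n0}):
  step 1 (a): ∅ (Q stuck)

NO — witness ⟨a⟩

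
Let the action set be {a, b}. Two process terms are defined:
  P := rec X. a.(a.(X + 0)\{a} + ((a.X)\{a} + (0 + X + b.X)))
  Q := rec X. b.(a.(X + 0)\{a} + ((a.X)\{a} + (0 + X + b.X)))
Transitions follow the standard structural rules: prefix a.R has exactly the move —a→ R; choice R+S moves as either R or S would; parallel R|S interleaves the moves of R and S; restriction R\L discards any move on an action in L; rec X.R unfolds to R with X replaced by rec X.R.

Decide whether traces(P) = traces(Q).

Reachable graph of P (3 states):
  p0 = rec X. a.(a.(X + 0)\{a} + ((a.X)\{a} + (0 + X + b.X))) ⊢ ··a··> p1
  p1 = a.((rec X. a.(a.(X + 0)\{a} + ((a.X)\{a} + (0 + X + b.X)))) + 0)\{a} + ((a.(rec X. a.(a.(X + 0)\{a} + ((a.X)\{a} + (0 + X + b.X)))))\{a} + (0 + (rec X. a.(a.(X + 0)\{a} + ((a.X)\{a} + (0 + X + b.X)))) + b.(rec X. a.(a.(X + 0)\{a} + ((a.X)\{a} + (0 + X + b.X)))))) ⊢ ··a··> p1, ··a··> p2, ··b··> p0
  p2 = ((rec X. a.(a.(X + 0)\{a} + ((a.X)\{a} + (0 + X + b.X)))) + 0)\{a} ⊢ deadlocked
Reachable graph of Q (5 states):
  q0 = rec X. b.(a.(X + 0)\{a} + ((a.X)\{a} + (0 + X + b.X))) ⊢ ··b··> q1
  q1 = a.((rec X. b.(a.(X + 0)\{a} + ((a.X)\{a} + (0 + X + b.X)))) + 0)\{a} + ((a.(rec X. b.(a.(X + 0)\{a} + ((a.X)\{a} + (0 + X + b.X)))))\{a} + (0 + (rec X. b.(a.(X + 0)\{a} + ((a.X)\{a} + (0 + X + b.X)))) + b.(rec X. b.(a.(X + 0)\{a} + ((a.X)\{a} + (0 + X + b.X)))))) ⊢ ··a··> q2, ··b··> q0, ··b··> q1
  q2 = ((rec X. b.(a.(X + 0)\{a} + ((a.X)\{a} + (0 + X + b.X)))) + 0)\{a} ⊢ ··b··> q3
  q3 = (a.((rec X. b.(a.(X + 0)\{a} + ((a.X)\{a} + (0 + X + b.X)))) + 0)\{a} + ((a.(rec X. b.(a.(X + 0)\{a} + ((a.X)\{a} + (0 + X + b.X)))))\{a} + (0 + (rec X. b.(a.(X + 0)\{a} + ((a.X)\{a} + (0 + X + b.X)))) + b.(rec X. b.(a.(X + 0)\{a} + ((a.X)\{a} + (0 + X + b.X)))))))\{a} ⊢ ··b··> q3, ··b··> q4
  q4 = (rec X. b.(a.(X + 0)\{a} + ((a.X)\{a} + (0 + X + b.X))))\{a} ⊢ ··b··> q3
Run σ = ⟨a⟩ on P: start {p0}
  step 1 (a): {p1}
  ✓ P
Run σ = ⟨a⟩ on Q: start {q0}
  step 1 (a): ∅ (Q stuck)

NO — witness ⟨a⟩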